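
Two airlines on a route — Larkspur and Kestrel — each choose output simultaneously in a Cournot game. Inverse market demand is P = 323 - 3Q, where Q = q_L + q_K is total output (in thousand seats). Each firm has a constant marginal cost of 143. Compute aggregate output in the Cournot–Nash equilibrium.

40

A representative firm's profit is π_i = q_i(323 - 3Q) - 143q_i.
Setting ∂π_i/∂q_i = 0 with rivals' quantities fixed: 180 - 6q_i - 3q_j = 0.
By symmetry each firm produces the same amount; substituting q_j = q_i yields q_i = 180/9 = 20.
Total output Q = 20 + 20 = 40.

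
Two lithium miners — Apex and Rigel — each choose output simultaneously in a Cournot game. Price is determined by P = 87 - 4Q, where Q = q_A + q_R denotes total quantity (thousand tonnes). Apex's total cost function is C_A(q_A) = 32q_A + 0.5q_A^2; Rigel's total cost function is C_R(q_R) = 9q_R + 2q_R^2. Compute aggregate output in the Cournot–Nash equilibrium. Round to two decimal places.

9.02

Apex's profit: π_A = (87 - 4Q)q_A - (32q_A + (1/2)q_A²). Setting ∂π_A/∂q_A = 0: 55 - 9q_A - 4(q_R) = 0.
Rigel's profit: π_R = (87 - 4Q)q_R - (9q_R + 2q_R²). Setting ∂π_R/∂q_R = 0: 78 - 12q_R - 4(q_A) = 0.
So q_A = (55 - 4q_R)/9 and q_R = (78 - 4q_A)/12.
Solving the pair: q_A = 87/23, q_R = 241/46.
Total output Q = 87/23 + 241/46 = 415/46.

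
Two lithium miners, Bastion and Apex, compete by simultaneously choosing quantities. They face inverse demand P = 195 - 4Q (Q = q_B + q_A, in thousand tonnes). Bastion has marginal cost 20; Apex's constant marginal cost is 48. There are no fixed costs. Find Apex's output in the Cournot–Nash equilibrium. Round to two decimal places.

Bastion's profit: π_B = (195 - 4Q)q_B - (20q_B). Setting ∂π_B/∂q_B = 0: 175 - 8q_B - 4(q_A) = 0.
Apex's profit: π_A = (195 - 4Q)q_A - (48q_A). Setting ∂π_A/∂q_A = 0: 147 - 8q_A - 4(q_B) = 0.
So q_B = (175 - 4q_A)/8 and q_A = (147 - 4q_B)/8.
Solving the pair: q_B = 203/12, q_A = 119/12.

9.92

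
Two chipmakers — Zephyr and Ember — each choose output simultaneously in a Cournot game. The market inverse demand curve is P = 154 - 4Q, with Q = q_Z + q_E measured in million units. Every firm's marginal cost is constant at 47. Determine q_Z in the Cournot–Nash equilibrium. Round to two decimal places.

Each firm earns π_i = (154 - 4Q)q_i - 47q_i.
Setting ∂π_i/∂q_i = 0 with rivals' quantities fixed: 107 - 8q_i - 4q_j = 0.
By symmetry each firm produces the same amount; substituting q_j = q_i yields q_i = 107/12.

8.92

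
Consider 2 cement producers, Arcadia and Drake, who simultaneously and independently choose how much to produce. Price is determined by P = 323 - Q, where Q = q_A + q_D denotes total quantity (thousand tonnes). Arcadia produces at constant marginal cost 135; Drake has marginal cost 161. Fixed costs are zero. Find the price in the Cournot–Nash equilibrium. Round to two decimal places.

Arcadia's profit: π_A = (323 - Q)q_A - (135q_A). Setting ∂π_A/∂q_A = 0: 188 - 2q_A - (q_D) = 0.
Drake's profit: π_D = (323 - Q)q_D - (161q_D). Setting ∂π_D/∂q_D = 0: 162 - 2q_D - (q_A) = 0.
Rearranging gives the reaction functions q_A = (188 - q_D)/2 and q_D = (162 - q_A)/2.
Substituting one into the other gives q_A = 214/3 and q_D = 136/3.
Total output Q = 350/3, so price P = 323 - 350/3 = 619/3.

206.33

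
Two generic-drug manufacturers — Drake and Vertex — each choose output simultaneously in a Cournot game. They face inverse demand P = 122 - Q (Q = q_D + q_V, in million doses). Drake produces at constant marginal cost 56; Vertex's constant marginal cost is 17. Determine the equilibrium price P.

Drake's profit: π_D = (122 - Q)q_D - (56q_D). Setting ∂π_D/∂q_D = 0: 66 - 2q_D - (q_V) = 0.
Vertex's first-order condition: 105 - 2q_V - (q_D) = 0.
So q_D = (66 - q_V)/2 and q_V = (105 - q_D)/2.
Substituting one into the other gives q_D = 9 and q_V = 48.
Total output Q = 57, so price P = 122 - 57 = 65.

65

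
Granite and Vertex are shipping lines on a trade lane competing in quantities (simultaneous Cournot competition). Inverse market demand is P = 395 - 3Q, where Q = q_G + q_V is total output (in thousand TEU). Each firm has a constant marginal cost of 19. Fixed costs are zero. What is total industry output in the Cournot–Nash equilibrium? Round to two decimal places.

83.56

A representative firm's profit is π_i = q_i(395 - 3Q) - 19q_i.
Setting ∂π_i/∂q_i = 0 with rivals' quantities fixed: 376 - 6q_i - 3q_j = 0.
By symmetry each firm produces the same amount; substituting q_j = q_i yields q_i = 376/9.
Total output Q = 376/9 + 376/9 = 752/9.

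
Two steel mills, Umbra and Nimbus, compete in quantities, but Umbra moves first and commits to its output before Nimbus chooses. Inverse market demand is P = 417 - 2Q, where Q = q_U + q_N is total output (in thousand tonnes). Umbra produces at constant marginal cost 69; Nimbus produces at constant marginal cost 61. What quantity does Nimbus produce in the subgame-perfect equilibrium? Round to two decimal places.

Solve by backward induction. Given q_U, the follower Nimbus maximises π_N = (417 - 2q_U - 2q_N)q_N - 61q_N.
Follower FOC: 356 - 2q_U - 4q_N = 0, so q_N(q_U) = (356 - 2q_U)/4.
Umbra substitutes q_N(q_U) into its own profit: π_U = q_U(417 - 2q_U - (356 - 2q_U)/2) - 69q_U = (239 - q_U)q_U - 69q_U.
Leader FOC: 170 - 2q_U = 0, so q_U = 85.
Then q_N = (356 - 2·85)/4 = 93/2.

46.50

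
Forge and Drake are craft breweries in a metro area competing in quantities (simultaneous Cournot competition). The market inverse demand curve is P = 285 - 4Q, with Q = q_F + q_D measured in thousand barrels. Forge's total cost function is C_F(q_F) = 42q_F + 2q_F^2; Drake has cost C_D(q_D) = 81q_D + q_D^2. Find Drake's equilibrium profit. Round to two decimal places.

1007.11

Forge's profit: π_F = (285 - 4Q)q_F - (42q_F + 2q_F²). Setting ∂π_F/∂q_F = 0: 243 - 12q_F - 4(q_D) = 0.
Drake's first-order condition: 204 - 10q_D - 4(q_F) = 0.
Rearranging gives the reaction functions q_F = (243 - 4q_D)/12 and q_D = (204 - 4q_F)/10.
Solving the pair: q_F = 807/52, q_D = 369/26.
Price P = 285 - 4·(1545/52) = 166.1538.
Drake's profit: 166.1538·(369/26) - 81·(369/26) - (369/26)² = 1007.1080.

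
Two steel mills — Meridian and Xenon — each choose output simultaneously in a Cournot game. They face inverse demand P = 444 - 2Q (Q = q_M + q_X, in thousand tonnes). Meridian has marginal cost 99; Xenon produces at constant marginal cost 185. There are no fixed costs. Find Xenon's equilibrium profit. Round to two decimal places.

Meridian's profit: π_M = (444 - 2Q)q_M - (99q_M). Setting ∂π_M/∂q_M = 0: 345 - 4q_M - 2(q_X) = 0.
Xenon's profit: π_X = (444 - 2Q)q_X - (185q_X). Setting ∂π_X/∂q_X = 0: 259 - 4q_X - 2(q_M) = 0.
Best responses: q_M = (345 - 2q_X)/4, q_X = (259 - 2q_M)/4.
Solving the pair: q_M = 431/6, q_X = 173/6.
Price P = 444 - 2·(302/3) = 728/3.
Xenon's profit: (728/3 - 185)·(173/6) = 1662.7222.

1662.72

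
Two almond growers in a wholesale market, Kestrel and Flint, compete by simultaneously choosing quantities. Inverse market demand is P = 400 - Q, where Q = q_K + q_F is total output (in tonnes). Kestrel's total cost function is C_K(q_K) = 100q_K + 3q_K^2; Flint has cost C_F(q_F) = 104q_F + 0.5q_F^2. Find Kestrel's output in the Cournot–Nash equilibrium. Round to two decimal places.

Kestrel's profit: π_K = (400 - Q)q_K - (100q_K + 3q_K²). Setting ∂π_K/∂q_K = 0: 300 - 8q_K - (q_F) = 0.
Flint's profit: π_F = (400 - Q)q_F - (104q_F + (1/2)q_F²). Setting ∂π_F/∂q_F = 0: 296 - 3q_F - (q_K) = 0.
Rearranging gives the reaction functions q_K = (300 - q_F)/8 and q_F = (296 - q_K)/3.
Solving the pair: q_K = 604/23, q_F = 89.9130.

26.26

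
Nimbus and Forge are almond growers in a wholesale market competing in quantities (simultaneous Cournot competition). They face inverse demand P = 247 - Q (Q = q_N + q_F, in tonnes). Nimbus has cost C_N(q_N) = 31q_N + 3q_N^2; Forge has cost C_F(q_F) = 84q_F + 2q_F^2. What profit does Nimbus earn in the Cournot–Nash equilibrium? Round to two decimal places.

2324.47

Nimbus's profit: π_N = (247 - Q)q_N - (31q_N + 3q_N²). Setting ∂π_N/∂q_N = 0: 216 - 8q_N - (q_F) = 0.
Forge's first-order condition: 163 - 6q_F - (q_N) = 0.
Best responses: q_N = (216 - q_F)/8, q_F = (163 - q_N)/6.
Substituting one into the other gives q_N = 1133/47 and q_F = 1088/47.
Price P = 247 - 47.2553 = 199.7447.
Nimbus's profit: 199.7447·(1133/47) - 31·(1133/47) - 3(1133/47)² = 2324.4708.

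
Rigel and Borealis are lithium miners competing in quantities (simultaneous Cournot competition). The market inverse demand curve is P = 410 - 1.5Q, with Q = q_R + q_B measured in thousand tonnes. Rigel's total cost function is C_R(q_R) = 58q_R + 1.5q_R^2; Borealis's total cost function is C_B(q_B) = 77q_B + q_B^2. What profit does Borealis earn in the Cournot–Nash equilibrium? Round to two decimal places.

Rigel's profit: π_R = (410 - 1.5Q)q_R - (58q_R + (3/2)q_R²). Setting ∂π_R/∂q_R = 0: 352 - 6q_R - (3/2)(q_B) = 0.
Borealis's profit: π_B = (410 - 1.5Q)q_B - (77q_B + q_B²). Setting ∂π_B/∂q_B = 0: 333 - 5q_B - (3/2)(q_R) = 0.
So q_R = (352 - (3/2)q_B)/6 and q_B = (333 - (3/2)q_R)/5.
Solving the pair: q_R = 45.4234, q_B = 1960/37.
Price P = 410 - (3/2)·98.3964 = 262.4054.
Borealis's profit: 262.4054·(1960/37) - 77·(1960/37) - (1960/37)² = 7015.3397.

7015.34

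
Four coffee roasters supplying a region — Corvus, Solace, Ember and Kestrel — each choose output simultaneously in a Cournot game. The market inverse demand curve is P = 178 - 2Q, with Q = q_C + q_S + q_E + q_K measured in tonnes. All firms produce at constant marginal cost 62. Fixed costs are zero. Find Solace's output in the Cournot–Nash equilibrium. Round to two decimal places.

11.60

Each firm earns π_i = (178 - 2Q)q_i - 62q_i.
Setting ∂π_i/∂q_i = 0 with rivals' quantities fixed: 116 - 4q_i - 2·Σ_{j≠i} q_j = 0.
With identical firms every q_j equals q_i, so Σ_{j≠i} q_j = 3q_i and 116 = 10q_i, giving q_i = 58/5.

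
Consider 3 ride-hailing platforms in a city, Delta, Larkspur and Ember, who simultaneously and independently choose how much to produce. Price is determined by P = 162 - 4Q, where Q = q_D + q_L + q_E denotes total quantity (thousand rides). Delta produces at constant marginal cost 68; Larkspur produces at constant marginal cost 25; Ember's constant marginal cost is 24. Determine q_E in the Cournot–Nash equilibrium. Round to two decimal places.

Delta's profit: π_D = (162 - 4Q)q_D - (68q_D). Setting ∂π_D/∂q_D = 0: 94 - 8q_D - 4(q_L + q_E) = 0.
Larkspur's profit: π_L = (162 - 4Q)q_L - (25q_L). Setting ∂π_L/∂q_L = 0: 137 - 8q_L - 4(q_D + q_E) = 0.
Ember's profit: π_E = (162 - 4Q)q_E - (24q_E). Setting ∂π_E/∂q_E = 0: 138 - 8q_E - 4(q_D + q_L) = 0.
Summing all 3 equations gives 369 − 16Q = 0, hence Q = 369/16.
Back-substituting: q_D = (94 − 369/4)/4 = 7/16, q_L = (137 − 369/4)/4 = 179/16, q_E = (138 − 369/4)/4 = 183/16.

11.44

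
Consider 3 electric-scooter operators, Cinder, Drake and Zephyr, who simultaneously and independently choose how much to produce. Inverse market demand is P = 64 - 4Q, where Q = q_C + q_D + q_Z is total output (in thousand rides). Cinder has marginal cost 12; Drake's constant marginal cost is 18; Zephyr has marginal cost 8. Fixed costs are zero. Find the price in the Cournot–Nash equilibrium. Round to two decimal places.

Cinder's profit: π_C = (64 - 4Q)q_C - (12q_C). Setting ∂π_C/∂q_C = 0: 52 - 8q_C - 4(q_D + q_Z) = 0.
Drake's profit: π_D = (64 - 4Q)q_D - (18q_D). Setting ∂π_D/∂q_D = 0: 46 - 8q_D - 4(q_C + q_Z) = 0.
Zephyr's profit: π_Z = (64 - 4Q)q_Z - (8q_Z). Setting ∂π_Z/∂q_Z = 0: 56 - 8q_Z - 4(q_C + q_D) = 0.
Adding the 3 first-order conditions: 154 − 16Q = 0, so Q = 77/8.
Back-substituting: q_C = (52 − 77/2)/4 = 27/8, q_D = (46 − 77/2)/4 = 15/8, q_Z = (56 − 77/2)/4 = 35/8.
Total output Q = 77/8, so price P = 64 - 4·(77/8) = 51/2.

25.50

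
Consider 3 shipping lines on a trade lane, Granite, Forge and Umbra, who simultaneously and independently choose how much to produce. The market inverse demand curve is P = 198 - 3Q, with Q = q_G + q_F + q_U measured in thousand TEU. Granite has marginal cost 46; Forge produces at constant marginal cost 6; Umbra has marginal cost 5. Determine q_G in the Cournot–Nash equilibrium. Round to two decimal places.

5.92

Granite's profit: π_G = (198 - 3Q)q_G - (46q_G). Setting ∂π_G/∂q_G = 0: 152 - 6q_G - 3(q_F + q_U) = 0.
Forge's first-order condition: 192 - 6q_F - 3(q_G + q_U) = 0.
Umbra's first-order condition: 193 - 6q_U - 3(q_G + q_F) = 0.
Adding the 3 first-order conditions: 537 − 12Q = 0, so Q = 179/4.
Back-substituting: q_G = (152 − 537/4)/3 = 71/12, q_F = (192 − 537/4)/3 = 77/4, q_U = (193 − 537/4)/3 = 235/12.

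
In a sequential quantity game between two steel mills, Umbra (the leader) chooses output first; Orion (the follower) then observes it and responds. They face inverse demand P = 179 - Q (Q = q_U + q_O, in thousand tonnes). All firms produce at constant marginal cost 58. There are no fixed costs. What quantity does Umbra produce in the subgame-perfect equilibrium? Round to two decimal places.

The follower Orion best-responds to any q_U: π_O = (179 - Q)q_O - 58q_O.
Follower FOC: 121 - q_U - 2q_O = 0, so q_O(q_U) = (121 - q_U)/2.
The leader anticipates this reaction. Substituting into P = 179 - Q gives P = 237/2 - (1/2)q_U, so π_U = (237/2 - (1/2)q_U)q_U - 58q_U.
Leader FOC: 121/2 - q_U = 0, so q_U = 121/2.
Then q_O = (121 - 121/2)/2 = 121/4.

60.50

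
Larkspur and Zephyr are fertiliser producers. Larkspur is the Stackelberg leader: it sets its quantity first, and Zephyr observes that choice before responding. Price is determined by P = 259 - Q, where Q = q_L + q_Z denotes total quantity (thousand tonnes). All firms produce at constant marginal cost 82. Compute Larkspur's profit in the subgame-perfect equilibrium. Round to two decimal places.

The follower Zephyr best-responds to any q_L: π_Z = (259 - Q)q_Z - 82q_Z.
Follower FOC: 177 - q_L - 2q_Z = 0, so q_Z(q_L) = (177 - q_L)/2.
The leader anticipates this reaction. Substituting into P = 259 - Q gives P = 341/2 - (1/2)q_L, so π_L = (341/2 - (1/2)q_L)q_L - 82q_L.
The leader's first-order condition 177/2 - q_L = 0 yields q_L = 177/2.
Then q_Z = (177 - 177/2)/2 = 177/4.
Price P = 259 - 531/4 = 505/4.
Larkspur's profit: (505/4 - 82)·(177/2) = 3916.1250.

3916.13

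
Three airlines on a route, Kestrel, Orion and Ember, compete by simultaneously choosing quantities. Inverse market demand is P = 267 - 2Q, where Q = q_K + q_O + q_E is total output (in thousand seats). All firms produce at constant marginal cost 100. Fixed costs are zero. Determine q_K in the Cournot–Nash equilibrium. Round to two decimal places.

A representative firm's profit is π_i = q_i(267 - 2Q) - 100q_i.
Setting ∂π_i/∂q_i = 0 with rivals' quantities fixed: 167 - 4q_i - 2·Σ_{j≠i} q_j = 0.
With identical firms every q_j equals q_i, so Σ_{j≠i} q_j = 2q_i and 167 = 8q_i, giving q_i = 167/8.

20.88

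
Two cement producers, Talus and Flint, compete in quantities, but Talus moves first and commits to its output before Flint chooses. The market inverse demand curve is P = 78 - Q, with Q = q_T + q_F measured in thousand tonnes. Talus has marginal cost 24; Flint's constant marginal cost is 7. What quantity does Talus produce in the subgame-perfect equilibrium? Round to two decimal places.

Solve by backward induction. Given q_T, the follower Flint maximises π_F = (78 - q_T - q_F)q_F - 7q_F.
Setting the follower's marginal profit to zero, 71 - q_T - 2q_F = 0, i.e. q_F = (71 - q_T)/2.
The leader anticipates this reaction. Substituting into P = 78 - Q gives P = 85/2 - (1/2)q_T, so π_T = (85/2 - (1/2)q_T)q_T - 24q_T.
The leader's first-order condition 37/2 - q_T = 0 yields q_T = 37/2.
Then q_F = (71 - 37/2)/2 = 105/4.

18.50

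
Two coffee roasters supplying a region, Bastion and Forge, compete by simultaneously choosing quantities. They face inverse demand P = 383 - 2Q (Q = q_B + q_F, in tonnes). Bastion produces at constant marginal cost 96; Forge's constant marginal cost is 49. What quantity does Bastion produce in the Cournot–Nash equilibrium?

40

Bastion's profit: π_B = (383 - 2Q)q_B - (96q_B). Setting ∂π_B/∂q_B = 0: 287 - 4q_B - 2(q_F) = 0.
Forge's profit: π_F = (383 - 2Q)q_F - (49q_F). Setting ∂π_F/∂q_F = 0: 334 - 4q_F - 2(q_B) = 0.
Rearranging gives the reaction functions q_B = (287 - 2q_F)/4 and q_F = (334 - 2q_B)/4.
Substituting one into the other gives q_B = 40 and q_F = 127/2.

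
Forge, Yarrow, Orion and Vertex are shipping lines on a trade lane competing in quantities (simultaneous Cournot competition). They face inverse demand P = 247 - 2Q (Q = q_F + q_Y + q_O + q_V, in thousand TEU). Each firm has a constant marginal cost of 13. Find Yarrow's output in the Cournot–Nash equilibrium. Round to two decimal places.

A representative firm's profit is π_i = q_i(247 - 2Q) - 13q_i.
Setting ∂π_i/∂q_i = 0 with rivals' quantities fixed: 234 - 4q_i - 2·Σ_{j≠i} q_j = 0.
By symmetry each firm produces the same amount; substituting Σ_{j≠i} q_j = 3q_i yields q_i = 234/10 = 117/5.

23.40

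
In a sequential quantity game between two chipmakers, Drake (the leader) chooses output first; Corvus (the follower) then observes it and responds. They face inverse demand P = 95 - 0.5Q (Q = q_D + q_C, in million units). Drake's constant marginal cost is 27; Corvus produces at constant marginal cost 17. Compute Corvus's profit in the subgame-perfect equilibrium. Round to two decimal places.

The follower Corvus best-responds to any q_D: π_C = (95 - 0.5Q)q_C - 17q_C.
Follower FOC: 78 - (1/2)q_D - q_C = 0, so q_C(q_D) = (78 - (1/2)q_D).
Drake substitutes q_C(q_D) into its own profit: π_D = q_D(95 - (1/2)q_D - (78 - (1/2)q_D)/2) - 27q_D = (56 - (1/4)q_D)q_D - 27q_D.
The leader's first-order condition 29 - (1/2)q_D = 0 yields q_D = 58.
Then q_C = (78 - (1/2)·58) = 49.
Price P = 95 - (1/2)·107 = 83/2.
Corvus's profit: (83/2 - 17)·49 = 1200.5000.

1200.50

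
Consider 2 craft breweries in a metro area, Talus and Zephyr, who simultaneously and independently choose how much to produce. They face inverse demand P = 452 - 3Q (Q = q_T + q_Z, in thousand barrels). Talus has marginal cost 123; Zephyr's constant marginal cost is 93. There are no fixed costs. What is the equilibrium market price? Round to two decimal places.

Talus's profit: π_T = (452 - 3Q)q_T - (123q_T). Setting ∂π_T/∂q_T = 0: 329 - 6q_T - 3(q_Z) = 0.
Zephyr's first-order condition: 359 - 6q_Z - 3(q_T) = 0.
So q_T = (329 - 3q_Z)/6 and q_Z = (359 - 3q_T)/6.
Substituting one into the other gives q_T = 299/9 and q_Z = 389/9.
Total output Q = 688/9, so price P = 452 - 3·(688/9) = 668/3.

222.67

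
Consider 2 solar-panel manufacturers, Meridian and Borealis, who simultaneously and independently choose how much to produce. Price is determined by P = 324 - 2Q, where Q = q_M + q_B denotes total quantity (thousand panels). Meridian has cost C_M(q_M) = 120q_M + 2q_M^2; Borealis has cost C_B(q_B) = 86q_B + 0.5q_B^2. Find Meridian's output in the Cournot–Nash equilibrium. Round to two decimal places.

Meridian's profit: π_M = (324 - 2Q)q_M - (120q_M + 2q_M²). Setting ∂π_M/∂q_M = 0: 204 - 8q_M - 2(q_B) = 0.
Borealis's profit: π_B = (324 - 2Q)q_B - (86q_B + (1/2)q_B²). Setting ∂π_B/∂q_B = 0: 238 - 5q_B - 2(q_M) = 0.
Rearranging gives the reaction functions q_M = (204 - 2q_B)/8 and q_B = (238 - 2q_M)/5.
Substituting one into the other gives q_M = 136/9 and q_B = 374/9.

15.11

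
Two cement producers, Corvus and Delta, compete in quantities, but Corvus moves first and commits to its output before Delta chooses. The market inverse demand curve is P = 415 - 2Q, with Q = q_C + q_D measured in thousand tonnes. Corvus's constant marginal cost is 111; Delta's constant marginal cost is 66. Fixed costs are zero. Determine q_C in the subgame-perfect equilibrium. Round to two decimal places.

Solve by backward induction. Given q_C, the follower Delta maximises π_D = (415 - 2q_C - 2q_D)q_D - 66q_D.
∂π_D/∂q_D = 349 - 2q_C - 4q_D = 0 gives the reaction function q_D = (349 - 2q_C)/4.
The leader anticipates this reaction. Substituting into P = 415 - 2Q gives P = 481/2 - q_C, so π_C = (481/2 - q_C)q_C - 111q_C.
Leader FOC: 259/2 - 2q_C = 0, so q_C = 259/4.
Then q_D = (349 - 2·(259/4))/4 = 439/8.

64.75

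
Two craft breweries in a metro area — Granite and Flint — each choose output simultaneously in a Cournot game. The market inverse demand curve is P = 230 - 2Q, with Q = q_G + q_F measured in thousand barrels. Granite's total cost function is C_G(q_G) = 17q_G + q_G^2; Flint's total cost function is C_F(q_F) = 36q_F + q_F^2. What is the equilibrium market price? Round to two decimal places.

128.25

Granite's profit: π_G = (230 - 2Q)q_G - (17q_G + q_G²). Setting ∂π_G/∂q_G = 0: 213 - 6q_G - 2(q_F) = 0.
Flint's first-order condition: 194 - 6q_F - 2(q_G) = 0.
Best responses: q_G = (213 - 2q_F)/6, q_F = (194 - 2q_G)/6.
Solving the pair: q_G = 445/16, q_F = 369/16.
Total output Q = 407/8, so price P = 230 - 2·(407/8) = 513/4.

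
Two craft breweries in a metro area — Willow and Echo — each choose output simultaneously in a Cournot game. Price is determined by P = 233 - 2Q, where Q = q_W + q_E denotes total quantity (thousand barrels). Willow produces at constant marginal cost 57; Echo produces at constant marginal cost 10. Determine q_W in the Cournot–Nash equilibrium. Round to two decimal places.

21.50

Willow's profit: π_W = (233 - 2Q)q_W - (57q_W). Setting ∂π_W/∂q_W = 0: 176 - 4q_W - 2(q_E) = 0.
Echo's profit: π_E = (233 - 2Q)q_E - (10q_E). Setting ∂π_E/∂q_E = 0: 223 - 4q_E - 2(q_W) = 0.
Rearranging gives the reaction functions q_W = (176 - 2q_E)/4 and q_E = (223 - 2q_W)/4.
Substituting one into the other gives q_W = 43/2 and q_E = 45.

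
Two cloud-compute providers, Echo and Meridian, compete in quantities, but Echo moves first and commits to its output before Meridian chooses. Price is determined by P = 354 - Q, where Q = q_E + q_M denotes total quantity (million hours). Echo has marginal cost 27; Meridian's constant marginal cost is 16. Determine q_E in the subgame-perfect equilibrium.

158

The follower Meridian best-responds to any q_E: π_M = (354 - Q)q_M - 16q_M.
Setting the follower's marginal profit to zero, 338 - q_E - 2q_M = 0, i.e. q_M = (338 - q_E)/2.
The leader anticipates this reaction. Substituting into P = 354 - Q gives P = 185 - (1/2)q_E, so π_E = (185 - (1/2)q_E)q_E - 27q_E.
Maximising: ∂π_E/∂q_E = 158 - q_E = 0, giving q_E = 158.
Then q_M = (338 - 158)/2 = 90.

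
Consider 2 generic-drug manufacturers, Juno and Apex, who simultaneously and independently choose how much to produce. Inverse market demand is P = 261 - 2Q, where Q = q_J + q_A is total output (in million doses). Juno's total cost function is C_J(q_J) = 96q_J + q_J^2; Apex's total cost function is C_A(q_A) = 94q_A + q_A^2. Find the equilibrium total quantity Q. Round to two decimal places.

Juno's profit: π_J = (261 - 2Q)q_J - (96q_J + q_J²). Setting ∂π_J/∂q_J = 0: 165 - 6q_J - 2(q_A) = 0.
Apex's profit: π_A = (261 - 2Q)q_A - (94q_A + q_A²). Setting ∂π_A/∂q_A = 0: 167 - 6q_A - 2(q_J) = 0.
Best responses: q_J = (165 - 2q_A)/6, q_A = (167 - 2q_J)/6.
Substituting one into the other gives q_J = 41/2 and q_A = 21.
Total output Q = 41/2 + 21 = 83/2.

41.50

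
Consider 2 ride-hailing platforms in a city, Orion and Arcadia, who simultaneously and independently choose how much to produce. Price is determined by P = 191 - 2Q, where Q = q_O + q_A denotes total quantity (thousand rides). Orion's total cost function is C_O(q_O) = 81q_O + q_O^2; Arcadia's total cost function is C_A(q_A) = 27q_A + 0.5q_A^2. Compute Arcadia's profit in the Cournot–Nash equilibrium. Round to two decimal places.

2158.64

Orion's profit: π_O = (191 - 2Q)q_O - (81q_O + q_O²). Setting ∂π_O/∂q_O = 0: 110 - 6q_O - 2(q_A) = 0.
Arcadia's first-order condition: 164 - 5q_A - 2(q_O) = 0.
So q_O = (110 - 2q_A)/6 and q_A = (164 - 2q_O)/5.
Substituting one into the other gives q_O = 111/13 and q_A = 382/13.
Price P = 191 - 2·(493/13) = 1497/13.
Arcadia's profit: (1497/13)·(382/13) - 27·(382/13) - (1/2)(382/13)² = 2158.6391.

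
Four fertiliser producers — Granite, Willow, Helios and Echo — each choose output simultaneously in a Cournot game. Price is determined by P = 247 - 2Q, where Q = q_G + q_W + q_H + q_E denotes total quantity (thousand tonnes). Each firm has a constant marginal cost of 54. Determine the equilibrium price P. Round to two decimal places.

Each firm earns π_i = (247 - 2Q)q_i - 54q_i.
First-order condition (treating rivals' output as given): 193 - 4q_i - 2·Σ_{j≠i} q_j = 0.
With identical firms every q_j equals q_i, so Σ_{j≠i} q_j = 3q_i and 193 = 10q_i, giving q_i = 193/10.
Total output Q = 386/5, so price P = 247 - 2·(386/5) = 463/5.

92.60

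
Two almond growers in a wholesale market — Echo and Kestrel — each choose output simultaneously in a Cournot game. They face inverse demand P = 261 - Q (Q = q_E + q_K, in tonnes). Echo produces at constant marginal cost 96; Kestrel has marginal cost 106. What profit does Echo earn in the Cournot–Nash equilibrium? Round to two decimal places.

Echo's profit: π_E = (261 - Q)q_E - (96q_E). Setting ∂π_E/∂q_E = 0: 165 - 2q_E - (q_K) = 0.
Kestrel's first-order condition: 155 - 2q_K - (q_E) = 0.
Rearranging gives the reaction functions q_E = (165 - q_K)/2 and q_K = (155 - q_E)/2.
Substituting one into the other gives q_E = 175/3 and q_K = 145/3.
Price P = 261 - 320/3 = 463/3.
Echo's profit: (463/3 - 96)·(175/3) = 3402.7778.

3402.78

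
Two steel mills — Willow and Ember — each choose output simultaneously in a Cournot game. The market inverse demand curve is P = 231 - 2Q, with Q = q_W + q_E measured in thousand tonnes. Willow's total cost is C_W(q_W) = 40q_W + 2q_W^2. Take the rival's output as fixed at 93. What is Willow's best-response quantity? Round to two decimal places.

0.63

With the rival's output fixed at 93, Willow's profit is π_W = (231 - 2·93 - 2q_W)q_W - (40q_W + 2q_W²) = (45 - 2q_W)q_W - (40q_W + 2q_W²).
∂π_W/∂q_W = 5 - 8q_W = 0, so q_W = 5/8.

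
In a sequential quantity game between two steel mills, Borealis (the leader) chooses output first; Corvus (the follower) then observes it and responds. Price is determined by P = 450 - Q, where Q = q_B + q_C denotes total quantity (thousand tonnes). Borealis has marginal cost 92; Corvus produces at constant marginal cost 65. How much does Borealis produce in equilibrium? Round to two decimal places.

The follower Corvus best-responds to any q_B: π_C = (450 - Q)q_C - 65q_C.
Setting the follower's marginal profit to zero, 385 - q_B - 2q_C = 0, i.e. q_C = (385 - q_B)/2.
Borealis substitutes q_C(q_B) into its own profit: π_B = q_B(450 - q_B - (385 - q_B)/2) - 92q_B = (515/2 - (1/2)q_B)q_B - 92q_B.
The leader's first-order condition 331/2 - q_B = 0 yields q_B = 331/2.
Then q_C = (385 - 331/2)/2 = 439/4.

165.50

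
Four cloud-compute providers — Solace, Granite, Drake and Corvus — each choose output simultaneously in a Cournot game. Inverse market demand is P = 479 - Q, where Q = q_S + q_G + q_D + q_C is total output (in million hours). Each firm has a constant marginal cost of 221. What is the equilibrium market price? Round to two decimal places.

A representative firm's profit is π_i = q_i(479 - Q) - 221q_i.
First-order condition (treating rivals' output as given): 258 - 2q_i - Σ_{j≠i} q_j = 0.
By symmetry each firm produces the same amount; substituting Σ_{j≠i} q_j = 3q_i yields q_i = 258/5.
Total output Q = 1032/5, so price P = 479 - 1032/5 = 1363/5.

272.60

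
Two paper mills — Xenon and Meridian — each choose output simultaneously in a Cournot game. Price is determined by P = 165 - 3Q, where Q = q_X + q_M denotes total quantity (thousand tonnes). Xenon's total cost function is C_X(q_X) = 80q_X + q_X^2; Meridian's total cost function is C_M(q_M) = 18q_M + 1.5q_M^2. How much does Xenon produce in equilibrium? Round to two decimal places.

5.14

Xenon's profit: π_X = (165 - 3Q)q_X - (80q_X + q_X²). Setting ∂π_X/∂q_X = 0: 85 - 8q_X - 3(q_M) = 0.
Meridian's first-order condition: 147 - 9q_M - 3(q_X) = 0.
Best responses: q_X = (85 - 3q_M)/8, q_M = (147 - 3q_X)/9.
Solving the pair: q_X = 36/7, q_M = 307/21.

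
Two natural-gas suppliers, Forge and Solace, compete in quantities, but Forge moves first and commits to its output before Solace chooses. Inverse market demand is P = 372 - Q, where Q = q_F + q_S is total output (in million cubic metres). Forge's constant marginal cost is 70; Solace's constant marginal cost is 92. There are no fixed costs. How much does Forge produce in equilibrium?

162

Solve by backward induction. Given q_F, the follower Solace maximises π_S = (372 - q_F - q_S)q_S - 92q_S.
Follower FOC: 280 - q_F - 2q_S = 0, so q_S(q_F) = (280 - q_F)/2.
The leader anticipates this reaction. Substituting into P = 372 - Q gives P = 232 - (1/2)q_F, so π_F = (232 - (1/2)q_F)q_F - 70q_F.
Leader FOC: 162 - q_F = 0, so q_F = 162.
Then q_S = (280 - 162)/2 = 59.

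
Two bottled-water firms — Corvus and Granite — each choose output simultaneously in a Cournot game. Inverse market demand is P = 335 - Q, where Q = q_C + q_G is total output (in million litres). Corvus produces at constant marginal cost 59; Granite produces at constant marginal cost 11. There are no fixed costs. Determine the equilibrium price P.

135

Corvus's profit: π_C = (335 - Q)q_C - (59q_C). Setting ∂π_C/∂q_C = 0: 276 - 2q_C - (q_G) = 0.
Granite's first-order condition: 324 - 2q_G - (q_C) = 0.
Rearranging gives the reaction functions q_C = (276 - q_G)/2 and q_G = (324 - q_C)/2.
Substituting one into the other gives q_C = 76 and q_G = 124.
Total output Q = 200, so price P = 335 - 200 = 135.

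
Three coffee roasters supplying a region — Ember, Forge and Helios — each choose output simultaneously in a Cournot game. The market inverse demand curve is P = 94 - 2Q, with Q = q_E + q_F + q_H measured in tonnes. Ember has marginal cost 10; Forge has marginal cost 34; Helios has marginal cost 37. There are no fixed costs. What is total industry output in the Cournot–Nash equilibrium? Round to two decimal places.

25.13

Ember's profit: π_E = (94 - 2Q)q_E - (10q_E). Setting ∂π_E/∂q_E = 0: 84 - 4q_E - 2(q_F + q_H) = 0.
Forge's first-order condition: 60 - 4q_F - 2(q_E + q_H) = 0.
Helios's first-order condition: 57 - 4q_H - 2(q_E + q_F) = 0.
Adding the 3 first-order conditions: 201 − 8Q = 0, so Q = 201/8.
Back-substituting: q_E = (84 − 201/4)/2 = 135/8, q_F = (60 − 201/4)/2 = 39/8, q_H = (57 − 201/4)/2 = 27/8.
Total output Q = 135/8 + 39/8 + 27/8 = 201/8.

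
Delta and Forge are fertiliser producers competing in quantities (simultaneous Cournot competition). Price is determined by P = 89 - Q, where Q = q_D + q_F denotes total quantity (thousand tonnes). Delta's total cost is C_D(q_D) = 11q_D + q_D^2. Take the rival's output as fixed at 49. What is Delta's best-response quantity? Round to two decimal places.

With the rival's output fixed at 49, Delta's profit is π_D = (89 - 49 - q_D)q_D - (11q_D + q_D²) = (40 - q_D)q_D - (11q_D + q_D²).
∂π_D/∂q_D = 29 - 4q_D = 0, so q_D = 29/4.

7.25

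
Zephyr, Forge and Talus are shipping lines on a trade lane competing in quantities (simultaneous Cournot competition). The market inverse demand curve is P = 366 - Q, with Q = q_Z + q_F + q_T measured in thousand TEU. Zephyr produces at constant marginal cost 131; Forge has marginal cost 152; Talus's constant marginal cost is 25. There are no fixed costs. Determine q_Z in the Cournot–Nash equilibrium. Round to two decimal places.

Zephyr's profit: π_Z = (366 - Q)q_Z - (131q_Z). Setting ∂π_Z/∂q_Z = 0: 235 - 2q_Z - (q_F + q_T) = 0.
Forge's profit: π_F = (366 - Q)q_F - (152q_F). Setting ∂π_F/∂q_F = 0: 214 - 2q_F - (q_Z + q_T) = 0.
Talus's first-order condition: 341 - 2q_T - (q_Z + q_F) = 0.
Adding the 3 first-order conditions: 790 − 4Q = 0, so Q = 395/2.
Back-substituting: q_Z = (235 − 395/2) = 75/2, q_F = (214 − 395/2) = 33/2, q_T = (341 − 395/2) = 287/2.

37.50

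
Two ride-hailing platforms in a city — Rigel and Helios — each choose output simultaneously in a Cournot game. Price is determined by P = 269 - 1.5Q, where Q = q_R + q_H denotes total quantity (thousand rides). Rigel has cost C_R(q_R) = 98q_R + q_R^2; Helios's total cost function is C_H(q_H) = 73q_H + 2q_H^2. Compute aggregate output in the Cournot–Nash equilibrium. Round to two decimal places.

49.66

Rigel's profit: π_R = (269 - 1.5Q)q_R - (98q_R + q_R²). Setting ∂π_R/∂q_R = 0: 171 - 5q_R - (3/2)(q_H) = 0.
Helios's first-order condition: 196 - 7q_H - (3/2)(q_R) = 0.
Rearranging gives the reaction functions q_R = (171 - (3/2)q_H)/5 and q_H = (196 - (3/2)q_R)/7.
Solving the pair: q_R = 27.5725, q_H = 22.0916.
Total output Q = 27.5725 + 22.0916 = 49.6641.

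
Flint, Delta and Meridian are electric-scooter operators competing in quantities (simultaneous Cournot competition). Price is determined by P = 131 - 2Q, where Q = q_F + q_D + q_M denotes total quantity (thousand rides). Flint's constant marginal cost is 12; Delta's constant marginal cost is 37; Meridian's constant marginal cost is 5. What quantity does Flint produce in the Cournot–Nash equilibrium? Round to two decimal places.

17.13

Flint's profit: π_F = (131 - 2Q)q_F - (12q_F). Setting ∂π_F/∂q_F = 0: 119 - 4q_F - 2(q_D + q_M) = 0.
Delta's profit: π_D = (131 - 2Q)q_D - (37q_D). Setting ∂π_D/∂q_D = 0: 94 - 4q_D - 2(q_F + q_M) = 0.
Meridian's first-order condition: 126 - 4q_M - 2(q_F + q_D) = 0.
Adding the 3 conditions: 339 − 4Q − 4Q = 0, i.e. Q = 339/8.
Back-substituting: q_F = (119 − 339/4)/2 = 137/8, q_D = (94 − 339/4)/2 = 37/8, q_M = (126 − 339/4)/2 = 165/8.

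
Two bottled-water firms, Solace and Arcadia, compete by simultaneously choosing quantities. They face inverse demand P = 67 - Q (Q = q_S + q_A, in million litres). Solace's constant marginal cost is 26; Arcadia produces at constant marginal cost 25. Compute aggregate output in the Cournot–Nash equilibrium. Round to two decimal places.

27.67

Solace's profit: π_S = (67 - Q)q_S - (26q_S). Setting ∂π_S/∂q_S = 0: 41 - 2q_S - (q_A) = 0.
Arcadia's first-order condition: 42 - 2q_A - (q_S) = 0.
So q_S = (41 - q_A)/2 and q_A = (42 - q_S)/2.
Substituting one into the other gives q_S = 40/3 and q_A = 43/3.
Total output Q = 40/3 + 43/3 = 83/3.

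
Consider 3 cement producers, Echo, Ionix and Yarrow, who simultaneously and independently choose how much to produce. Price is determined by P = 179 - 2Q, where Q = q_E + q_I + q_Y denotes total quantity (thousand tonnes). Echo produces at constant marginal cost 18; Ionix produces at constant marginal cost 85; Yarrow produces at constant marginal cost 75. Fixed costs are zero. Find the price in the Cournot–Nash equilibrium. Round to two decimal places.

89.25

Echo's profit: π_E = (179 - 2Q)q_E - (18q_E). Setting ∂π_E/∂q_E = 0: 161 - 4q_E - 2(q_I + q_Y) = 0.
Ionix's first-order condition: 94 - 4q_I - 2(q_E + q_Y) = 0.
Yarrow's first-order condition: 104 - 4q_Y - 2(q_E + q_I) = 0.
Adding the 3 first-order conditions: 359 − 8Q = 0, so Q = 359/8.
Back-substituting: q_E = (161 − 359/4)/2 = 285/8, q_I = (94 − 359/4)/2 = 17/8, q_Y = (104 − 359/4)/2 = 57/8.
Total output Q = 359/8, so price P = 179 - 2·(359/8) = 357/4.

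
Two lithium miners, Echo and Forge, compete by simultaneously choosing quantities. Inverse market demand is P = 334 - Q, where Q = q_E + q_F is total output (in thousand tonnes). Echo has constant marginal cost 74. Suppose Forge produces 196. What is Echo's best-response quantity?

32

With the rival's output fixed at 196, Echo's profit is π_E = (334 - 196 - q_E)q_E - (74q_E) = (138 - q_E)q_E - (74q_E).
∂π_E/∂q_E = 64 - 2q_E = 0, so q_E = 32.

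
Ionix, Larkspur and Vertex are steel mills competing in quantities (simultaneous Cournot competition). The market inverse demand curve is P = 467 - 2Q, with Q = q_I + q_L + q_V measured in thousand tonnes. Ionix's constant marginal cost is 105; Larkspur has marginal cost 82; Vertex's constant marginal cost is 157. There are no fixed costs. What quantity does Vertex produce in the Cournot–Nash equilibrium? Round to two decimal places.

Ionix's profit: π_I = (467 - 2Q)q_I - (105q_I). Setting ∂π_I/∂q_I = 0: 362 - 4q_I - 2(q_L + q_V) = 0.
Larkspur's profit: π_L = (467 - 2Q)q_L - (82q_L). Setting ∂π_L/∂q_L = 0: 385 - 4q_L - 2(q_I + q_V) = 0.
Vertex's profit: π_V = (467 - 2Q)q_V - (157q_V). Setting ∂π_V/∂q_V = 0: 310 - 4q_V - 2(q_I + q_L) = 0.
Summing all 3 equations gives 1057 − 8Q = 0, hence Q = 1057/8.
Back-substituting: q_I = (362 − 1057/4)/2 = 391/8, q_L = (385 − 1057/4)/2 = 483/8, q_V = (310 − 1057/4)/2 = 183/8.

22.88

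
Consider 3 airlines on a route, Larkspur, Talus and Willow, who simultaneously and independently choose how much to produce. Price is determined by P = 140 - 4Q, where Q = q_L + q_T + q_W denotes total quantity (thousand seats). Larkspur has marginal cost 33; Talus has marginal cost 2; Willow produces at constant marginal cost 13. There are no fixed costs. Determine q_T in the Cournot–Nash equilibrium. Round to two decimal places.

11.25

Larkspur's profit: π_L = (140 - 4Q)q_L - (33q_L). Setting ∂π_L/∂q_L = 0: 107 - 8q_L - 4(q_T + q_W) = 0.
Talus's profit: π_T = (140 - 4Q)q_T - (2q_T). Setting ∂π_T/∂q_T = 0: 138 - 8q_T - 4(q_L + q_W) = 0.
Willow's profit: π_W = (140 - 4Q)q_W - (13q_W). Setting ∂π_W/∂q_W = 0: 127 - 8q_W - 4(q_L + q_T) = 0.
Adding the 3 conditions: 372 − 8Q − 8Q = 0, i.e. Q = 93/4.
Back-substituting: q_L = (107 − 93)/4 = 7/2, q_T = (138 − 93)/4 = 45/4, q_W = (127 − 93)/4 = 17/2.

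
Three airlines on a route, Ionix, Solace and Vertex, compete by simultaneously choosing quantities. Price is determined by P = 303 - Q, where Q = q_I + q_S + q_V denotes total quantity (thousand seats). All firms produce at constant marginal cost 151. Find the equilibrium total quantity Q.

114

A representative firm's profit is π_i = q_i(303 - Q) - 151q_i.
First-order condition (treating rivals' output as given): 152 - 2q_i - Σ_{j≠i} q_j = 0.
With identical firms every q_j equals q_i, so Σ_{j≠i} q_j = 2q_i and 152 = 4q_i, giving q_i = 38.
Total output Q = 38 + 38 + 38 = 114.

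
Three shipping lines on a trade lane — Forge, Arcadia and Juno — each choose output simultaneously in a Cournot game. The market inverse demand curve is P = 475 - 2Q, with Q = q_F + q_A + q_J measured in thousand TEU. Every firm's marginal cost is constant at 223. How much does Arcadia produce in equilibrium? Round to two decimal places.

A representative firm's profit is π_i = q_i(475 - 2Q) - 223q_i.
Setting ∂π_i/∂q_i = 0 with rivals' quantities fixed: 252 - 4q_i - 2·Σ_{j≠i} q_j = 0.
By symmetry each firm produces the same amount; substituting Σ_{j≠i} q_j = 2q_i yields q_i = 252/8 = 63/2.

31.50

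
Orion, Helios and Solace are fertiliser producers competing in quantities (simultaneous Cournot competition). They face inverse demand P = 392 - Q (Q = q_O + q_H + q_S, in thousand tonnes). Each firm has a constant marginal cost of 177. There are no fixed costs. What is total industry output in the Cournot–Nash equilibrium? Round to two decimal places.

Each firm earns π_i = (392 - Q)q_i - 177q_i.
First-order condition (treating rivals' output as given): 215 - 2q_i - Σ_{j≠i} q_j = 0.
With identical firms every q_j equals q_i, so Σ_{j≠i} q_j = 2q_i and 215 = 4q_i, giving q_i = 215/4.
Total output Q = 215/4 + 215/4 + 215/4 = 645/4.

161.25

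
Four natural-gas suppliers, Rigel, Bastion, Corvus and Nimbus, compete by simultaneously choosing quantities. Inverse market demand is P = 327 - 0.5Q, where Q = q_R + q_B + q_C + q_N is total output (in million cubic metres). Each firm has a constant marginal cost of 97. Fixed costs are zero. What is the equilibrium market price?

A representative firm's profit is π_i = q_i(327 - 0.5Q) - 97q_i.
Setting ∂π_i/∂q_i = 0 with rivals' quantities fixed: 230 - q_i - (1/2)·Σ_{j≠i} q_j = 0.
By symmetry each firm produces the same amount; substituting Σ_{j≠i} q_j = 3q_i yields q_i = 230/(5/2) = 92.
Total output Q = 368, so price P = 327 - (1/2)·368 = 143.

143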